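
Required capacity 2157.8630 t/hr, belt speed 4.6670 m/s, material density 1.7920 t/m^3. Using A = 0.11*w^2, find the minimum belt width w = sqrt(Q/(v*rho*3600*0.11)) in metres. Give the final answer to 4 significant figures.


A_req = 2157.8630 / (4.6670 * 1.7920 * 3600) = 0.0716713 m^2
w = sqrt(0.0716713 / 0.11)
w = 0.8072 m


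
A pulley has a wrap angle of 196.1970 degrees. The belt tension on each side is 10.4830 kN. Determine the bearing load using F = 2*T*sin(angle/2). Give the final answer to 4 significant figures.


F = 2 * 10.4830 * sin(196.1970/2 deg)
F = 20.76 kN


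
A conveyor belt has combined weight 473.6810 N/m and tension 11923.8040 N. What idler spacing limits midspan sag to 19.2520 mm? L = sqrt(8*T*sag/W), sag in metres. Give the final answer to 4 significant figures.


sag = 19.2520/1000 = 0.019252 m
L = sqrt(8 * 11923.8040 * 0.019252 / 473.6810)
L = 1.969 m


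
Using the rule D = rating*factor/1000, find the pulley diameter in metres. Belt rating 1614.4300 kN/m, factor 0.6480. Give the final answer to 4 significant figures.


D = 1614.4300 * 0.6480 / 1000
D = 1.046 m


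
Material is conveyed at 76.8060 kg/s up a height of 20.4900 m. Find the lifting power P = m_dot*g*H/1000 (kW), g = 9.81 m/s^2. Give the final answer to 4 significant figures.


P = 76.8060 * 9.81 * 20.4900 / 1000
P = 15.44 kW


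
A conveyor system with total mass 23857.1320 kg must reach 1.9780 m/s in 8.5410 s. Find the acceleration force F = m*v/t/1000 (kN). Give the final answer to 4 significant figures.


F = 23857.1320 * 1.9780 / 8.5410 / 1000
F = 5.525 kN


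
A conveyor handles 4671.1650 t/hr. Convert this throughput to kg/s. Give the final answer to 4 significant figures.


m_dot = 4671.1650 * 1000 / 3600
m_dot = 1298 kg/s


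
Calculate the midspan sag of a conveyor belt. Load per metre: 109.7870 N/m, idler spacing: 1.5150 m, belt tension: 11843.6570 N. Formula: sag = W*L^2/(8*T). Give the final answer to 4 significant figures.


sag = 109.7870 * 1.5150^2 / (8 * 11843.6570)
sag = 0.002660 m


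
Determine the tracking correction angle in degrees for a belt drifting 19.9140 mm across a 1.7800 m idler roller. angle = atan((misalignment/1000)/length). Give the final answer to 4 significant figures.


misalign_m = 19.9140 / 1000 = 0.019914 m
angle = atan(0.019914 / 1.7800)
angle = 0.6410 deg


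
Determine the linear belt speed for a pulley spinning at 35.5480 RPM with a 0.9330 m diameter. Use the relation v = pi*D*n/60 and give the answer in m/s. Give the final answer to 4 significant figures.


v = pi * 0.9330 * 35.5480 / 60
v = 1.737 m/s


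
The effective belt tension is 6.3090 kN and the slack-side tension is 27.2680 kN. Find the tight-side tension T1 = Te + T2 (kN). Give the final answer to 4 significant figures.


T1 = Te + T2 = 6.3090 + 27.2680
T1 = 33.58 kN


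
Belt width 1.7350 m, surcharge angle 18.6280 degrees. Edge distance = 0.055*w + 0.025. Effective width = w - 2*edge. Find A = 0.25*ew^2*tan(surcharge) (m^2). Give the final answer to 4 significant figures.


edge = 0.055*1.7350 + 0.025 = 0.120425 m
ew = 1.7350 - 2*0.120425 = 1.49415 m
A = 0.25 * 1.49415^2 * tan(18.6280 deg)
A = 0.1881 m^2


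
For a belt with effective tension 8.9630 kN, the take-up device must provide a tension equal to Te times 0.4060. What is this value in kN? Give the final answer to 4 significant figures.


T_tu = 8.9630 * 0.4060
T_tu = 3.639 kN


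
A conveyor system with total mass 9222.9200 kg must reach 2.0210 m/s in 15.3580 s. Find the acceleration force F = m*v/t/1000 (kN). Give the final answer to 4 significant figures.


F = 9222.9200 * 2.0210 / 15.3580 / 1000
F = 1.214 kN


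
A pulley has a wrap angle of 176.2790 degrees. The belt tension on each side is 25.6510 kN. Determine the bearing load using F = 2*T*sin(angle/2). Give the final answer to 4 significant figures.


F = 2 * 25.6510 * sin(176.2790/2 deg)
F = 51.27 kN


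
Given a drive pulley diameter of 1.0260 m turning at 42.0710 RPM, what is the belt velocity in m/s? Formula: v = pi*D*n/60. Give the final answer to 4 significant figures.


v = pi * 1.0260 * 42.0710 / 60
v = 2.260 m/s


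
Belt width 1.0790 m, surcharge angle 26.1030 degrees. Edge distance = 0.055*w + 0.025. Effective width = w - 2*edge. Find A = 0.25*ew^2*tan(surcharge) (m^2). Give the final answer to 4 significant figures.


edge = 0.055*1.0790 + 0.025 = 0.084345 m
ew = 1.0790 - 2*0.084345 = 0.91031 m
A = 0.25 * 0.91031^2 * tan(26.1030 deg)
A = 0.1015 m^2


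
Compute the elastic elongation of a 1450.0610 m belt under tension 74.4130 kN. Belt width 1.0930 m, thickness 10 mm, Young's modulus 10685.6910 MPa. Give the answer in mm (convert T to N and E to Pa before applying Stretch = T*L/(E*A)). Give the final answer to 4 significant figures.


A = 1.0930 * 0.01 = 0.01093 m^2
Stretch = 74.4130*1000 * 1450.0610 / (10685.6910e6 * 0.01093) * 1000
Stretch = 923.9 mm


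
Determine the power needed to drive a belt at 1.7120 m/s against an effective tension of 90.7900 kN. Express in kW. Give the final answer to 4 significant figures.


P = Te * v = 90.7900 * 1.7120
P = 155.4 kW


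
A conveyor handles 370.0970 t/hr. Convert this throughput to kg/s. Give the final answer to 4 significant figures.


m_dot = 370.0970 * 1000 / 3600
m_dot = 102.8 kg/s


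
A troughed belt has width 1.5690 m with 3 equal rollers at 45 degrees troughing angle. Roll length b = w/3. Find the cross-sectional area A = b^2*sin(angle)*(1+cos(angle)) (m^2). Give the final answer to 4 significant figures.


b = 1.5690/3 = 0.523 m
A = 0.523^2 * sin(45 deg) * (1 + cos(45 deg))
A = 0.3302 m^2


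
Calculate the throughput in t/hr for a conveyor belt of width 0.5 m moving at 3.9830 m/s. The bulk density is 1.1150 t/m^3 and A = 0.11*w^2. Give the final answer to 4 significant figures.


A = 0.11 * 0.5^2 = 0.0275 m^2
C = 0.0275 * 3.9830 * 1.1150 * 3600
C = 439.7 t/hr


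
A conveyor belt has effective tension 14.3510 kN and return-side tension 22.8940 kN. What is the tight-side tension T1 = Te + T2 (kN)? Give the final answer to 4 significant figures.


T1 = Te + T2 = 14.3510 + 22.8940
T1 = 37.24 kN


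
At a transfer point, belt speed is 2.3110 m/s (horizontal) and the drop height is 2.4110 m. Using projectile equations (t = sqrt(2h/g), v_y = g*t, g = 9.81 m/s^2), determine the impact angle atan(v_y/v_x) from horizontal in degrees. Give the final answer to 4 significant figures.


t = sqrt(2*2.4110/9.81) = 0.701099 s
v_y = 9.81 * 0.701099 = 6.87778 m/s
angle = atan(6.87778 / 2.3110) = 71.43 deg


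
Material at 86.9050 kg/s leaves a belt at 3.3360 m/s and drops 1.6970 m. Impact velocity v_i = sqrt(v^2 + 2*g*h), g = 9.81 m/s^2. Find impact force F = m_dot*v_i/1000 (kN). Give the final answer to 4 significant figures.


v_i = sqrt(3.3360^2 + 2*9.81*1.6970) = 6.66514 m/s
F = 86.9050 * 6.66514 / 1000
F = 0.5792 kN


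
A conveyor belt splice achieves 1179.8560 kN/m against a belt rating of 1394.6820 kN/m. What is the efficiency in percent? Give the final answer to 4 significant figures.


Eff = 1179.8560 / 1394.6820 * 100
Eff = 84.60 %


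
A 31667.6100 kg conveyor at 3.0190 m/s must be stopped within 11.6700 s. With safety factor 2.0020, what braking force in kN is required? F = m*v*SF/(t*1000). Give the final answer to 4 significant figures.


F = 31667.6100 * 3.0190 / 11.6700 * 2.0020 / 1000
F = 16.40 kN


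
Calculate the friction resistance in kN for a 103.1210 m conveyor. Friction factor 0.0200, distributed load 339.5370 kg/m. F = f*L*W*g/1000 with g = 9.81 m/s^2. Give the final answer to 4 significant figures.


F = 0.0200 * 103.1210 * 339.5370 * 9.81 / 1000
F = 6.870 kN


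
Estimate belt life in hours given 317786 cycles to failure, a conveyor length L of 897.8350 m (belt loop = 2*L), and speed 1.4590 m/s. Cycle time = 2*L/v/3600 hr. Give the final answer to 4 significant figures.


cycle_time = 2 * 897.8350 / 1.4590 / 3600 = 0.341876 hr
life = 317786 * 0.341876 = 108600 hours


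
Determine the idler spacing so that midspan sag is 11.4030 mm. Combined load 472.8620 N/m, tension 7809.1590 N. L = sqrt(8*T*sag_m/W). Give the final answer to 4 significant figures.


sag = 11.4030/1000 = 0.011403 m
L = sqrt(8 * 7809.1590 * 0.011403 / 472.8620)
L = 1.227 m


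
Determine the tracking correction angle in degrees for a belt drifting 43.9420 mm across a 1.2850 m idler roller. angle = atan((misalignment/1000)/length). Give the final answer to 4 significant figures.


misalign_m = 43.9420 / 1000 = 0.043942 m
angle = atan(0.043942 / 1.2850)
angle = 1.959 deg


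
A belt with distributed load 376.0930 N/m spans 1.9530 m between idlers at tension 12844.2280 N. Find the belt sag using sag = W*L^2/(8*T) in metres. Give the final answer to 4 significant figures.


sag = 376.0930 * 1.9530^2 / (8 * 12844.2280)
sag = 0.01396 m


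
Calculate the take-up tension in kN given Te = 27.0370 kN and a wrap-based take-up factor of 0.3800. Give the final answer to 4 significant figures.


T_tu = 27.0370 * 0.3800
T_tu = 10.27 kN


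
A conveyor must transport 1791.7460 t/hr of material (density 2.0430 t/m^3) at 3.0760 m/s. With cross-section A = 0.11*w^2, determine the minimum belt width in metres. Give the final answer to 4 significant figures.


A_req = 1791.7460 / (3.0760 * 2.0430 * 3600) = 0.0791989 m^2
w = sqrt(0.0791989 / 0.11)
w = 0.8485 m


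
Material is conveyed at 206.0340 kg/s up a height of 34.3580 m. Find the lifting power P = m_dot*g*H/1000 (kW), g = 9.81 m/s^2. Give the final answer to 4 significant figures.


P = 206.0340 * 9.81 * 34.3580 / 1000
P = 69.44 kW


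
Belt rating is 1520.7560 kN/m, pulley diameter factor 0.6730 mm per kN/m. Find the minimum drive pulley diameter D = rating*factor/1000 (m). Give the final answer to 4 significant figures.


D = 1520.7560 * 0.6730 / 1000
D = 1.023 m


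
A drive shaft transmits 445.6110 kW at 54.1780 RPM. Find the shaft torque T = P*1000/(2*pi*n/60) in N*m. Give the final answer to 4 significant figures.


omega = 2*pi*54.1780/60 = 5.67351 rad/s
T = 445.6110*1000 / 5.67351
T = 78540 N*m


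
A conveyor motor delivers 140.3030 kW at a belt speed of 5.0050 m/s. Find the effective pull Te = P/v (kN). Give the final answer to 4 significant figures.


Te = P / v = 140.3030 / 5.0050
Te = 28.03 kN


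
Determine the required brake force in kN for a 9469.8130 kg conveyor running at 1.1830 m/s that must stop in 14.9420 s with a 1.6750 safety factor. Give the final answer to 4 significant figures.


F = 9469.8130 * 1.1830 / 14.9420 * 1.6750 / 1000
F = 1.256 kN


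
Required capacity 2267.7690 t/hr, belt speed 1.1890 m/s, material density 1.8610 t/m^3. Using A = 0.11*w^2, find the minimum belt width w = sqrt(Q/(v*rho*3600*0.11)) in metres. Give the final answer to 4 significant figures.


A_req = 2267.7690 / (1.1890 * 1.8610 * 3600) = 0.284687 m^2
w = sqrt(0.284687 / 0.11)
w = 1.609 m


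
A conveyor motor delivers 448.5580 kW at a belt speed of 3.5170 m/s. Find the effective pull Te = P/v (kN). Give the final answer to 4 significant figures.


Te = P / v = 448.5580 / 3.5170
Te = 127.5 kN


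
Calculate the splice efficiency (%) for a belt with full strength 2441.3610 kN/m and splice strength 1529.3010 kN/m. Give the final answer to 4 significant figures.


Eff = 1529.3010 / 2441.3610 * 100
Eff = 62.64 %


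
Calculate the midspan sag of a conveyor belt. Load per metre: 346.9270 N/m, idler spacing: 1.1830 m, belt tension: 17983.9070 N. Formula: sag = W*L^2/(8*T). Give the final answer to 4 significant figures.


sag = 346.9270 * 1.1830^2 / (8 * 17983.9070)
sag = 0.003375 m


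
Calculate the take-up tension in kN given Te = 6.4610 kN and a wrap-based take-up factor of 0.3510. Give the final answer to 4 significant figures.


T_tu = 6.4610 * 0.3510
T_tu = 2.268 kN


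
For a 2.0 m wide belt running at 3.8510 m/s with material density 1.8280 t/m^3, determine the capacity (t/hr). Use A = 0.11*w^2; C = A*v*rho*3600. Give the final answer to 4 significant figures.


A = 0.11 * 2.0^2 = 0.44 m^2
C = 0.44 * 3.8510 * 1.8280 * 3600
C = 11150 t/hr


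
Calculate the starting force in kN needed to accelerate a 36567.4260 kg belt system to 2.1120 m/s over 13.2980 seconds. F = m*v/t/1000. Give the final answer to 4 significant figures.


F = 36567.4260 * 2.1120 / 13.2980 / 1000
F = 5.808 kN


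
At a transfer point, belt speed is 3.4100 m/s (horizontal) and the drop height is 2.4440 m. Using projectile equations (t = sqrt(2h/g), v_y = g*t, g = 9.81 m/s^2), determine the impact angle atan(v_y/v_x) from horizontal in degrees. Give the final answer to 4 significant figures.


t = sqrt(2*2.4440/9.81) = 0.70588 s
v_y = 9.81 * 0.70588 = 6.92468 m/s
angle = atan(6.92468 / 3.4100) = 63.78 deg


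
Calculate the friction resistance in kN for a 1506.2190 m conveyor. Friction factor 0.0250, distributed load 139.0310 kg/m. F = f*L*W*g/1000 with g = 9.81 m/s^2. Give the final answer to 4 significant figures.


F = 0.0250 * 1506.2190 * 139.0310 * 9.81 / 1000
F = 51.36 kN


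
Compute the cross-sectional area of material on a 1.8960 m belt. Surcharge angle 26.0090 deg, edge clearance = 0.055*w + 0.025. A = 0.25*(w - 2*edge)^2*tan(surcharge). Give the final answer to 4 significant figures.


edge = 0.055*1.8960 + 0.025 = 0.12928 m
ew = 1.8960 - 2*0.12928 = 1.63744 m
A = 0.25 * 1.63744^2 * tan(26.0090 deg)
A = 0.3271 m^2


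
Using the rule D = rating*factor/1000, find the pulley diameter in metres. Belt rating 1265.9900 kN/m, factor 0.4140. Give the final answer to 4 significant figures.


D = 1265.9900 * 0.4140 / 1000
D = 0.5241 m


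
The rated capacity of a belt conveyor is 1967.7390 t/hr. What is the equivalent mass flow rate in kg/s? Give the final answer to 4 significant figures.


m_dot = 1967.7390 * 1000 / 3600
m_dot = 546.6 kg/s


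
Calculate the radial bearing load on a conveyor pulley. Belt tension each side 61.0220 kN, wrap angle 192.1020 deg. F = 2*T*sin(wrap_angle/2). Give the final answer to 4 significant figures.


F = 2 * 61.0220 * sin(192.1020/2 deg)
F = 121.4 kN


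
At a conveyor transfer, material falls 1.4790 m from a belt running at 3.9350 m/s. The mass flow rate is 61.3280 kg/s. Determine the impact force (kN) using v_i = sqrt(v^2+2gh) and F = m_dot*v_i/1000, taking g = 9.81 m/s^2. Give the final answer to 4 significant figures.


v_i = sqrt(3.9350^2 + 2*9.81*1.4790) = 6.671 m/s
F = 61.3280 * 6.671 / 1000
F = 0.4091 kN


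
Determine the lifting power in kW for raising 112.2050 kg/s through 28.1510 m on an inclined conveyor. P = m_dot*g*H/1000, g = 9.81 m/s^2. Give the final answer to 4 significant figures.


P = 112.2050 * 9.81 * 28.1510 / 1000
P = 30.99 kW


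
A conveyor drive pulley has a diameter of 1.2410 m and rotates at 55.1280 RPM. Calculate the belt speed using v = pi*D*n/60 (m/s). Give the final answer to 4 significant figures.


v = pi * 1.2410 * 55.1280 / 60
v = 3.582 m/s


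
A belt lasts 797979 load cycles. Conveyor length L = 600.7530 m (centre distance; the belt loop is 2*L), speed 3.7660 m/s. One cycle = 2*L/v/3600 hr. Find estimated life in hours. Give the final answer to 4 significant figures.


cycle_time = 2 * 600.7530 / 3.7660 / 3600 = 0.0886223 hr
life = 797979 * 0.0886223 = 70720 hours


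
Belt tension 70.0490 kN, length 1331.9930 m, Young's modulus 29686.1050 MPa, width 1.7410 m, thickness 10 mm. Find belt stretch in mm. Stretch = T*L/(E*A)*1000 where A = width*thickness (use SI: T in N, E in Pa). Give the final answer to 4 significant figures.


A = 1.7410 * 0.01 = 0.01741 m^2
Stretch = 70.0490*1000 * 1331.9930 / (29686.1050e6 * 0.01741) * 1000
Stretch = 180.5 mm


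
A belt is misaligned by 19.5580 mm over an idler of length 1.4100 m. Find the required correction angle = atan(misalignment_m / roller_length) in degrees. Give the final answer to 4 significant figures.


misalign_m = 19.5580 / 1000 = 0.019558 m
angle = atan(0.019558 / 1.4100)
angle = 0.7947 deg


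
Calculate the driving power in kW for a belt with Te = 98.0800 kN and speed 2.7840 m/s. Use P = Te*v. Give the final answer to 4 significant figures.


P = Te * v = 98.0800 * 2.7840
P = 273.1 kW


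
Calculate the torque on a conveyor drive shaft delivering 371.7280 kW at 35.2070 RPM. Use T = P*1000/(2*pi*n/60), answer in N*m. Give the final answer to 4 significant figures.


omega = 2*pi*35.2070/60 = 3.68687 rad/s
T = 371.7280*1000 / 3.68687
T = 100800 N*m


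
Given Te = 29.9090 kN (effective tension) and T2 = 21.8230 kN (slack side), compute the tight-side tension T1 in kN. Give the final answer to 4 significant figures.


T1 = Te + T2 = 29.9090 + 21.8230
T1 = 51.73 kN


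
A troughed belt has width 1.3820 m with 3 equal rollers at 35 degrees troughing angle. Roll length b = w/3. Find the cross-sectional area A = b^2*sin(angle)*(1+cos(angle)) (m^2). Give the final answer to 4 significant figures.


b = 1.3820/3 = 0.460667 m
A = 0.460667^2 * sin(35 deg) * (1 + cos(35 deg))
A = 0.2214 m^2


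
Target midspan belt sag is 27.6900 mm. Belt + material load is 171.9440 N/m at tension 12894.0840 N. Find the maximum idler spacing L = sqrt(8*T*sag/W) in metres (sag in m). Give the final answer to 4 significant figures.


sag = 27.6900/1000 = 0.027690 m
L = sqrt(8 * 12894.0840 * 0.027690 / 171.9440)
L = 4.076 m


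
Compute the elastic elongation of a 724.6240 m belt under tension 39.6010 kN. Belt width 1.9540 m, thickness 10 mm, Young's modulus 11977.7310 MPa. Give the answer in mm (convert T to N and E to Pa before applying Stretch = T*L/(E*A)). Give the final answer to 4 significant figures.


A = 1.9540 * 0.01 = 0.01954 m^2
Stretch = 39.6010*1000 * 724.6240 / (11977.7310e6 * 0.01954) * 1000
Stretch = 122.6 mm


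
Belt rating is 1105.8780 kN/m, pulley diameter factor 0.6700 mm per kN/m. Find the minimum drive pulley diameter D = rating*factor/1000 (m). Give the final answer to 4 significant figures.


D = 1105.8780 * 0.6700 / 1000
D = 0.7409 m


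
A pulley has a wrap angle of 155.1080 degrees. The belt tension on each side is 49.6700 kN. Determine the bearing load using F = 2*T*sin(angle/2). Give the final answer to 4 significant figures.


F = 2 * 49.6700 * sin(155.1080/2 deg)
F = 97.01 kN


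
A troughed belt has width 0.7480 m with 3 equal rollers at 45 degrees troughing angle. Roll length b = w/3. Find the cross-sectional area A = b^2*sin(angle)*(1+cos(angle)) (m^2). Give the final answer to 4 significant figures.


b = 0.7480/3 = 0.249333 m
A = 0.249333^2 * sin(45 deg) * (1 + cos(45 deg))
A = 0.07504 m^2


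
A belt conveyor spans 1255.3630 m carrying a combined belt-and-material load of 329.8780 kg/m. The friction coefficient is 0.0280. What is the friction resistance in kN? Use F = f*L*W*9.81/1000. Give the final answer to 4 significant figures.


F = 0.0280 * 1255.3630 * 329.8780 * 9.81 / 1000
F = 113.7 kN


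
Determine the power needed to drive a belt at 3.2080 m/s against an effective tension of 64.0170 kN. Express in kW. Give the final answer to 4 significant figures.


P = Te * v = 64.0170 * 3.2080
P = 205.4 kW


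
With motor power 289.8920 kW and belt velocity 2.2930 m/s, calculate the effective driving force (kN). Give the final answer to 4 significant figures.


Te = P / v = 289.8920 / 2.2930
Te = 126.4 kN


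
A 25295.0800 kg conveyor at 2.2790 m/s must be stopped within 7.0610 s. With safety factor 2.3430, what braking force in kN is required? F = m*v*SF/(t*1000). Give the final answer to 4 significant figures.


F = 25295.0800 * 2.2790 / 7.0610 * 2.3430 / 1000
F = 19.13 kN


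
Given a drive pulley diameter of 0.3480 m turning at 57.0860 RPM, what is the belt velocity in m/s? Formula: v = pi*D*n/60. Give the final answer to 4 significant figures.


v = pi * 0.3480 * 57.0860 / 60
v = 1.040 m/s


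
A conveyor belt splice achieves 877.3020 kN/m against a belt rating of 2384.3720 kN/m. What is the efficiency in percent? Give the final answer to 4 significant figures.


Eff = 877.3020 / 2384.3720 * 100
Eff = 36.79 %


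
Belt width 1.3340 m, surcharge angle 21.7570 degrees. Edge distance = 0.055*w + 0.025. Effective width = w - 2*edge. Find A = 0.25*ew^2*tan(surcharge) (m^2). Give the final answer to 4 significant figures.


edge = 0.055*1.3340 + 0.025 = 0.09837 m
ew = 1.3340 - 2*0.09837 = 1.13726 m
A = 0.25 * 1.13726^2 * tan(21.7570 deg)
A = 0.1290 m^2


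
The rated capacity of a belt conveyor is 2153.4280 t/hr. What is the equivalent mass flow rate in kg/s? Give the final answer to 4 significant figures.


m_dot = 2153.4280 * 1000 / 3600
m_dot = 598.2 kg/s


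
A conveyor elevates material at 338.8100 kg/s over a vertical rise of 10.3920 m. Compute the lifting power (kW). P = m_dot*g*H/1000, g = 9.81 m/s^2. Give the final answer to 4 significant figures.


P = 338.8100 * 9.81 * 10.3920 / 1000
P = 34.54 kW


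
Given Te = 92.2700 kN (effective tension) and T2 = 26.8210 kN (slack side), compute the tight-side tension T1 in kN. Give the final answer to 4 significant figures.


T1 = Te + T2 = 92.2700 + 26.8210
T1 = 119.1 kN


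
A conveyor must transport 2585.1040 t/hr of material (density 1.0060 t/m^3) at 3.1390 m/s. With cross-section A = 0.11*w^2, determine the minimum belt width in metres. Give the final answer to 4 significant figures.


A_req = 2585.1040 / (3.1390 * 1.0060 * 3600) = 0.227398 m^2
w = sqrt(0.227398 / 0.11)
w = 1.438 m


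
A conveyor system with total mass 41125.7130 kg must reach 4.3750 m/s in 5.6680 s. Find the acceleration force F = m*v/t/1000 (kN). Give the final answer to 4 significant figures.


F = 41125.7130 * 4.3750 / 5.6680 / 1000
F = 31.74 kN


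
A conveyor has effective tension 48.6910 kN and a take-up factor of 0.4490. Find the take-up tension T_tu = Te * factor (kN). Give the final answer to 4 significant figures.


T_tu = 48.6910 * 0.4490
T_tu = 21.86 kN


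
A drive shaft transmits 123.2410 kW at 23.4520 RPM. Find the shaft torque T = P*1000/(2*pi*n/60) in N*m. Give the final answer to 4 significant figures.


omega = 2*pi*23.4520/60 = 2.45589 rad/s
T = 123.2410*1000 / 2.45589
T = 50180 N*m


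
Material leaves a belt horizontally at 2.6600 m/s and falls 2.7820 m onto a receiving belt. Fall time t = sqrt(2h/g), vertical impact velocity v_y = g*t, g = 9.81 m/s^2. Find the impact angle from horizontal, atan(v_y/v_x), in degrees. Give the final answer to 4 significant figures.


t = sqrt(2*2.7820/9.81) = 0.753111 s
v_y = 9.81 * 0.753111 = 7.38802 m/s
angle = atan(7.38802 / 2.6600) = 70.20 deg


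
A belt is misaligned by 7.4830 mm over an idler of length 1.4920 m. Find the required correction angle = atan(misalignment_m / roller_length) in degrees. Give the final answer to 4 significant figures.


misalign_m = 7.4830 / 1000 = 0.007483 m
angle = atan(0.007483 / 1.4920)
angle = 0.2874 deg


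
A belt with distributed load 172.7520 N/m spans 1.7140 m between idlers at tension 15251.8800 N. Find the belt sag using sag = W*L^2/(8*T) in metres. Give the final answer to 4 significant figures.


sag = 172.7520 * 1.7140^2 / (8 * 15251.8800)
sag = 0.004159 m


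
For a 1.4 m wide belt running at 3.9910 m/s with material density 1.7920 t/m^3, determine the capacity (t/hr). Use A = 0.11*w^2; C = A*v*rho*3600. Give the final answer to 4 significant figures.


A = 0.11 * 1.4^2 = 0.2156 m^2
C = 0.2156 * 3.9910 * 1.7920 * 3600
C = 5551 t/hr


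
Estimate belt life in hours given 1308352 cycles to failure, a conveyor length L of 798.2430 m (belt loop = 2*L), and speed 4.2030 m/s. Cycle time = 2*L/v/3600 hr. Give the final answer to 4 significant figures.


cycle_time = 2 * 798.2430 / 4.2030 / 3600 = 0.105512 hr
life = 1308352 * 0.105512 = 138000 hours


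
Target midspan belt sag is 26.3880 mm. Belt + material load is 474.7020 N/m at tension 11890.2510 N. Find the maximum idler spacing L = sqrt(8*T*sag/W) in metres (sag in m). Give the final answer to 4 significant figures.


sag = 26.3880/1000 = 0.026388 m
L = sqrt(8 * 11890.2510 * 0.026388 / 474.7020)
L = 2.299 m


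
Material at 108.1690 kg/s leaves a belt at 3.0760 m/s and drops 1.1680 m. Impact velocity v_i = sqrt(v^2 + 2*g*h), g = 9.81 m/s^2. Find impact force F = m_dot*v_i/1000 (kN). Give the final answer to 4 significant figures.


v_i = sqrt(3.0760^2 + 2*9.81*1.1680) = 5.69016 m/s
F = 108.1690 * 5.69016 / 1000
F = 0.6155 kN


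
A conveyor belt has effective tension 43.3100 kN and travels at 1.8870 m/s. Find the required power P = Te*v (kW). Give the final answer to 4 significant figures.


P = Te * v = 43.3100 * 1.8870
P = 81.73 kW


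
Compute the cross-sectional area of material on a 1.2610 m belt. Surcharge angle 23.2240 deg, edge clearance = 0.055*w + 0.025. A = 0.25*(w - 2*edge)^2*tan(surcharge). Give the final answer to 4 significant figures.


edge = 0.055*1.2610 + 0.025 = 0.094355 m
ew = 1.2610 - 2*0.094355 = 1.07229 m
A = 0.25 * 1.07229^2 * tan(23.2240 deg)
A = 0.1233 m^2


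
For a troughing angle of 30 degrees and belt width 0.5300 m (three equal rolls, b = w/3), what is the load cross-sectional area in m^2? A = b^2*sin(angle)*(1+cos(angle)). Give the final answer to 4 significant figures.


b = 0.5300/3 = 0.176667 m
A = 0.176667^2 * sin(30 deg) * (1 + cos(30 deg))
A = 0.02912 m^2


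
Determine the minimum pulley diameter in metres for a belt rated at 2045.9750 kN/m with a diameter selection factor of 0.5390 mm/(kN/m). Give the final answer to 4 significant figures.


D = 2045.9750 * 0.5390 / 1000
D = 1.103 m


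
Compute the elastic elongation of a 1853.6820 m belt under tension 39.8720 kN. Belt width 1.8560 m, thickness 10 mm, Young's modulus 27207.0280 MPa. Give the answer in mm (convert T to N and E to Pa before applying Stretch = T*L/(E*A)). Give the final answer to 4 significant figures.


A = 1.8560 * 0.01 = 0.01856 m^2
Stretch = 39.8720*1000 * 1853.6820 / (27207.0280e6 * 0.01856) * 1000
Stretch = 146.4 mm


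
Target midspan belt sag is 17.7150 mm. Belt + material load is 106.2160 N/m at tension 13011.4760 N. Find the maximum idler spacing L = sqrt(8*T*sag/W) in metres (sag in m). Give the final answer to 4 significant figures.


sag = 17.7150/1000 = 0.017715 m
L = sqrt(8 * 13011.4760 * 0.017715 / 106.2160)
L = 4.167 m


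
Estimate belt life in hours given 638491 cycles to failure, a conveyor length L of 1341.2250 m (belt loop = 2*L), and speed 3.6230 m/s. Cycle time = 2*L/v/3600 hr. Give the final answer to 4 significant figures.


cycle_time = 2 * 1341.2250 / 3.6230 / 3600 = 0.205665 hr
life = 638491 * 0.205665 = 131300 hours


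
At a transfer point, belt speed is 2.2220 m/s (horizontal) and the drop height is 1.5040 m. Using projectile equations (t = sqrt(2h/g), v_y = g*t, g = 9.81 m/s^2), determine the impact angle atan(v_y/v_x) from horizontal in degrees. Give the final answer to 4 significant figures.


t = sqrt(2*1.5040/9.81) = 0.553738 s
v_y = 9.81 * 0.553738 = 5.43217 m/s
angle = atan(5.43217 / 2.2220) = 67.75 deg


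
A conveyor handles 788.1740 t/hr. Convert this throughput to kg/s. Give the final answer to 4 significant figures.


m_dot = 788.1740 * 1000 / 3600
m_dot = 218.9 kg/s


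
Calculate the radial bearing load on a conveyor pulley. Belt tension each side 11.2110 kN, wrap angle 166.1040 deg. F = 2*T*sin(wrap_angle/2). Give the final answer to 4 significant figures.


F = 2 * 11.2110 * sin(166.1040/2 deg)
F = 22.26 kN


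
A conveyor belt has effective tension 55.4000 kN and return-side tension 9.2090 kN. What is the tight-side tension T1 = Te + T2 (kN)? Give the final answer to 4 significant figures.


T1 = Te + T2 = 55.4000 + 9.2090
T1 = 64.61 kN


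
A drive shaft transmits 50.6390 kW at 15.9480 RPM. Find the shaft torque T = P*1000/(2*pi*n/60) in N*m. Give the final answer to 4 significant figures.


omega = 2*pi*15.9480/60 = 1.67007 rad/s
T = 50.6390*1000 / 1.67007
T = 30320 N*m


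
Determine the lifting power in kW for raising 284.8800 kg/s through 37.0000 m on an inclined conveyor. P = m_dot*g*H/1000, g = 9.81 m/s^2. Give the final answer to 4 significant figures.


P = 284.8800 * 9.81 * 37.0000 / 1000
P = 103.4 kW


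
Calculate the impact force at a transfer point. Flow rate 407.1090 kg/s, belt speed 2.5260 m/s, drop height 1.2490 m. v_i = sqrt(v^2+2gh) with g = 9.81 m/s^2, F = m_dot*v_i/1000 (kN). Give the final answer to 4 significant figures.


v_i = sqrt(2.5260^2 + 2*9.81*1.2490) = 5.55752 m/s
F = 407.1090 * 5.55752 / 1000
F = 2.263 kN


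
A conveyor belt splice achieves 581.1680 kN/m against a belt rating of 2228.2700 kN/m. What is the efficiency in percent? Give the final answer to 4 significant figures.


Eff = 581.1680 / 2228.2700 * 100
Eff = 26.08 %


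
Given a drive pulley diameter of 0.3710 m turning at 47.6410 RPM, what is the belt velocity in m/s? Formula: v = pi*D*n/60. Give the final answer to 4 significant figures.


v = pi * 0.3710 * 47.6410 / 60
v = 0.9255 m/s


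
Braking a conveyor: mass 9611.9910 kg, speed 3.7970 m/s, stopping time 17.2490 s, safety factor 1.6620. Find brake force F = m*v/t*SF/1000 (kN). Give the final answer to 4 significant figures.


F = 9611.9910 * 3.7970 / 17.2490 * 1.6620 / 1000
F = 3.517 kN


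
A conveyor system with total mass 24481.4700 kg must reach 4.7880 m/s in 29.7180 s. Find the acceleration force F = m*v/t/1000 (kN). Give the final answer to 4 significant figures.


F = 24481.4700 * 4.7880 / 29.7180 / 1000
F = 3.944 kN


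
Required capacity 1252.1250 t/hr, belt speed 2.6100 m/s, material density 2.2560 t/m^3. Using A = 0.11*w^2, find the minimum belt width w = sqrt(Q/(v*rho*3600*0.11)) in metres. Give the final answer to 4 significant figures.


A_req = 1252.1250 / (2.6100 * 2.2560 * 3600) = 0.0590698 m^2
w = sqrt(0.0590698 / 0.11)
w = 0.7328 m


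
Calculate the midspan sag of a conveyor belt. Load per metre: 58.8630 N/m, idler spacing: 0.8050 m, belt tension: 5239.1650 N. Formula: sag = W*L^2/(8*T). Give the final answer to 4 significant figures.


sag = 58.8630 * 0.8050^2 / (8 * 5239.1650)
sag = 0.0009101 m


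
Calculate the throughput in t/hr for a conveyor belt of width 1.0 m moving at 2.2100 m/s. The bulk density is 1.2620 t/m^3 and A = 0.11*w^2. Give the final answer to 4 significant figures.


A = 0.11 * 1.0^2 = 0.11 m^2
C = 0.11 * 2.2100 * 1.2620 * 3600
C = 1104 t/hr


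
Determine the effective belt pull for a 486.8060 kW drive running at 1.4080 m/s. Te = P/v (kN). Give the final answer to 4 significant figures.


Te = P / v = 486.8060 / 1.4080
Te = 345.7 kN


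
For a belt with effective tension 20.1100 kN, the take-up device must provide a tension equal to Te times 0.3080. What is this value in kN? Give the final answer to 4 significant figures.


T_tu = 20.1100 * 0.3080
T_tu = 6.194 kN


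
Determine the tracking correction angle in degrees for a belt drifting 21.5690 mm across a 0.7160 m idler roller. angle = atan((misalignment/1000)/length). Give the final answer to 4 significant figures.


misalign_m = 21.5690 / 1000 = 0.021569 m
angle = atan(0.021569 / 0.7160)
angle = 1.725 deg


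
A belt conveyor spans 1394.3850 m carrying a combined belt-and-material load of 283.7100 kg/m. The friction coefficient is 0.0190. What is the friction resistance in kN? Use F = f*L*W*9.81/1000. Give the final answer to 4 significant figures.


F = 0.0190 * 1394.3850 * 283.7100 * 9.81 / 1000
F = 73.74 kN


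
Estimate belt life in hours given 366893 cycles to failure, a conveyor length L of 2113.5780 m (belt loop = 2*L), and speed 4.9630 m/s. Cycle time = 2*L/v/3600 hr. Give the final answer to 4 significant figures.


cycle_time = 2 * 2113.5780 / 4.9630 / 3600 = 0.236593 hr
life = 366893 * 0.236593 = 86800 hours


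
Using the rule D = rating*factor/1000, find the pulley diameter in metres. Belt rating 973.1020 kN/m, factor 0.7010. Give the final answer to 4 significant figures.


D = 973.1020 * 0.7010 / 1000
D = 0.6821 m


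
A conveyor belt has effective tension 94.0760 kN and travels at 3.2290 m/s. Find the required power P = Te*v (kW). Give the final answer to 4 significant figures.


P = Te * v = 94.0760 * 3.2290
P = 303.8 kW


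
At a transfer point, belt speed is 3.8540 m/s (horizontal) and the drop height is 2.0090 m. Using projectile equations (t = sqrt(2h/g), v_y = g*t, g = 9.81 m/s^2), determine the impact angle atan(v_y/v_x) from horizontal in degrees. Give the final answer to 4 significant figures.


t = sqrt(2*2.0090/9.81) = 0.639986 s
v_y = 9.81 * 0.639986 = 6.27826 m/s
angle = atan(6.27826 / 3.8540) = 58.46 deg


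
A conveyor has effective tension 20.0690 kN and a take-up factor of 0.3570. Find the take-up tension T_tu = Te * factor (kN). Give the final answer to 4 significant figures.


T_tu = 20.0690 * 0.3570
T_tu = 7.165 kN


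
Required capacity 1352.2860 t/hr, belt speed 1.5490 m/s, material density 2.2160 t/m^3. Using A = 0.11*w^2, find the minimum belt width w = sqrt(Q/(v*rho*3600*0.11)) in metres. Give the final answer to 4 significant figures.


A_req = 1352.2860 / (1.5490 * 2.2160 * 3600) = 0.109432 m^2
w = sqrt(0.109432 / 0.11)
w = 0.9974 m


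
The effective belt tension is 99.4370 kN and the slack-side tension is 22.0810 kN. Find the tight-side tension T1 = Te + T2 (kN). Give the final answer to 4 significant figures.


T1 = Te + T2 = 99.4370 + 22.0810
T1 = 121.5 kN


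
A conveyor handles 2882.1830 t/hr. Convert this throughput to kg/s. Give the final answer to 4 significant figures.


m_dot = 2882.1830 * 1000 / 3600
m_dot = 800.6 kg/s


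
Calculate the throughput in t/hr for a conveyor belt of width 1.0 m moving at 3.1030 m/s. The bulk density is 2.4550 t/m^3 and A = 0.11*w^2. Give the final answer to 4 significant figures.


A = 0.11 * 1.0^2 = 0.11 m^2
C = 0.11 * 3.1030 * 2.4550 * 3600
C = 3017 t/hr


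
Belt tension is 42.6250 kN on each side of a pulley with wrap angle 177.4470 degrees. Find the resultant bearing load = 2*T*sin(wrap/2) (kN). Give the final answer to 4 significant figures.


F = 2 * 42.6250 * sin(177.4470/2 deg)
F = 85.23 kN


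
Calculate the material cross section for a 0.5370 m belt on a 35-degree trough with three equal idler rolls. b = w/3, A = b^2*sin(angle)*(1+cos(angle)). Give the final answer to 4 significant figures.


b = 0.5370/3 = 0.179 m
A = 0.179^2 * sin(35 deg) * (1 + cos(35 deg))
A = 0.03343 m^2


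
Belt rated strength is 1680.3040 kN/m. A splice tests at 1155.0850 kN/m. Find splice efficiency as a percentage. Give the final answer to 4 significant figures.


Eff = 1155.0850 / 1680.3040 * 100
Eff = 68.74 %


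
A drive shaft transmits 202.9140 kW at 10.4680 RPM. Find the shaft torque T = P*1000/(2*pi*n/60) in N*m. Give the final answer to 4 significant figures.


omega = 2*pi*10.4680/60 = 1.09621 rad/s
T = 202.9140*1000 / 1.09621
T = 185100 N*m


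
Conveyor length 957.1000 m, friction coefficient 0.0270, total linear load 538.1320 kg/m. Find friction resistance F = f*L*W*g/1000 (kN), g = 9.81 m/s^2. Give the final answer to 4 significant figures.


F = 0.0270 * 957.1000 * 538.1320 * 9.81 / 1000
F = 136.4 kN


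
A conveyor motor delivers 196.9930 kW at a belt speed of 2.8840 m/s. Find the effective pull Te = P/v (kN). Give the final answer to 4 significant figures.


Te = P / v = 196.9930 / 2.8840
Te = 68.31 kN


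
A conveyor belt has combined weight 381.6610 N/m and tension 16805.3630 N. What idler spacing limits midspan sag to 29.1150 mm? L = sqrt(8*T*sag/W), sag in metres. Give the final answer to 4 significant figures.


sag = 29.1150/1000 = 0.029115 m
L = sqrt(8 * 16805.3630 * 0.029115 / 381.6610)
L = 3.202 m


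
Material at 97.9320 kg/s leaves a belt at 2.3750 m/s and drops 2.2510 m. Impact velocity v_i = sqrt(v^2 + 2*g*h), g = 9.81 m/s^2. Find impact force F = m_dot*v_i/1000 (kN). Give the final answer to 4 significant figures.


v_i = sqrt(2.3750^2 + 2*9.81*2.2510) = 7.05728 m/s
F = 97.9320 * 7.05728 / 1000
F = 0.6911 kN


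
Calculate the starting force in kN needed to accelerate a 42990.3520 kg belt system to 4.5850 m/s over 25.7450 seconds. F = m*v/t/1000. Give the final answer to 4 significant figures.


F = 42990.3520 * 4.5850 / 25.7450 / 1000
F = 7.656 kN


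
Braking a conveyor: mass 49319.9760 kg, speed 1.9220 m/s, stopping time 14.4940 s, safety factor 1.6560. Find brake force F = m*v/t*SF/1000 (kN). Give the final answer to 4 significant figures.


F = 49319.9760 * 1.9220 / 14.4940 * 1.6560 / 1000
F = 10.83 kN


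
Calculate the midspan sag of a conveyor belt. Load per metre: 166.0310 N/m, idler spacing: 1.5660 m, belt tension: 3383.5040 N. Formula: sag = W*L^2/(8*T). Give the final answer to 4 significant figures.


sag = 166.0310 * 1.5660^2 / (8 * 3383.5040)
sag = 0.01504 m


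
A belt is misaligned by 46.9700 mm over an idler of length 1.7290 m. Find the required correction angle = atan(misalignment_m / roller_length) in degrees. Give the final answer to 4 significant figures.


misalign_m = 46.9700 / 1000 = 0.046970 m
angle = atan(0.046970 / 1.7290)
angle = 1.556 deg


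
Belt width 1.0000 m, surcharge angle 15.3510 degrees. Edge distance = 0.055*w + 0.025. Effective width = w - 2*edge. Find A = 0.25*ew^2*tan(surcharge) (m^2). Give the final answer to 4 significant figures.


edge = 0.055*1.0000 + 0.025 = 0.08 m
ew = 1.0000 - 2*0.08 = 0.84 m
A = 0.25 * 0.84^2 * tan(15.3510 deg)
A = 0.04843 m^2


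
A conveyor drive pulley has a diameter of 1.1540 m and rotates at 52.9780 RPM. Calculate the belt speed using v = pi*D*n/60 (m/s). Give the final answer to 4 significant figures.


v = pi * 1.1540 * 52.9780 / 60
v = 3.201 m/s


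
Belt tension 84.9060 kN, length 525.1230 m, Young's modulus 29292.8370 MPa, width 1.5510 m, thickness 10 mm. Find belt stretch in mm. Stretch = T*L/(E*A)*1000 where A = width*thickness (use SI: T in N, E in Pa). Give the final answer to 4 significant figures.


A = 1.5510 * 0.01 = 0.01551 m^2
Stretch = 84.9060*1000 * 525.1230 / (29292.8370e6 * 0.01551) * 1000
Stretch = 98.14 mm


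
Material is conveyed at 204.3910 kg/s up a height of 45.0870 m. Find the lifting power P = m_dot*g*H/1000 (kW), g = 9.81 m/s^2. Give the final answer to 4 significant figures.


P = 204.3910 * 9.81 * 45.0870 / 1000
P = 90.40 kW


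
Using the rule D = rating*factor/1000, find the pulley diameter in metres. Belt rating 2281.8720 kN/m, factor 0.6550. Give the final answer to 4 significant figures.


D = 2281.8720 * 0.6550 / 1000
D = 1.495 m


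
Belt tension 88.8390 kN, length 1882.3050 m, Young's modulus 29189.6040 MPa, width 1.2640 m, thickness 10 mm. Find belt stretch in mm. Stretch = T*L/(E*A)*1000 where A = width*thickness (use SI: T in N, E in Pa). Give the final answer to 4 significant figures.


A = 1.2640 * 0.01 = 0.01264 m^2
Stretch = 88.8390*1000 * 1882.3050 / (29189.6040e6 * 0.01264) * 1000
Stretch = 453.2 mm


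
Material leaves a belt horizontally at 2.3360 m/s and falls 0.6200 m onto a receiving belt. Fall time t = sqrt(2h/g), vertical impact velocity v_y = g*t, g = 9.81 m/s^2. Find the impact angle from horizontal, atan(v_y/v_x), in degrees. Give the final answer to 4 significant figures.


t = sqrt(2*0.6200/9.81) = 0.35553 s
v_y = 9.81 * 0.35553 = 3.48775 m/s
angle = atan(3.48775 / 2.3360) = 56.19 deg


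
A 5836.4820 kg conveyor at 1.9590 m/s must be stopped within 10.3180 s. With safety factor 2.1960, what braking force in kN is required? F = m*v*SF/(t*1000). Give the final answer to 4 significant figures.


F = 5836.4820 * 1.9590 / 10.3180 * 2.1960 / 1000
F = 2.433 kN


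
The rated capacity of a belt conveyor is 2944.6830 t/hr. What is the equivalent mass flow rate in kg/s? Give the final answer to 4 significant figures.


m_dot = 2944.6830 * 1000 / 3600
m_dot = 818.0 kg/s
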